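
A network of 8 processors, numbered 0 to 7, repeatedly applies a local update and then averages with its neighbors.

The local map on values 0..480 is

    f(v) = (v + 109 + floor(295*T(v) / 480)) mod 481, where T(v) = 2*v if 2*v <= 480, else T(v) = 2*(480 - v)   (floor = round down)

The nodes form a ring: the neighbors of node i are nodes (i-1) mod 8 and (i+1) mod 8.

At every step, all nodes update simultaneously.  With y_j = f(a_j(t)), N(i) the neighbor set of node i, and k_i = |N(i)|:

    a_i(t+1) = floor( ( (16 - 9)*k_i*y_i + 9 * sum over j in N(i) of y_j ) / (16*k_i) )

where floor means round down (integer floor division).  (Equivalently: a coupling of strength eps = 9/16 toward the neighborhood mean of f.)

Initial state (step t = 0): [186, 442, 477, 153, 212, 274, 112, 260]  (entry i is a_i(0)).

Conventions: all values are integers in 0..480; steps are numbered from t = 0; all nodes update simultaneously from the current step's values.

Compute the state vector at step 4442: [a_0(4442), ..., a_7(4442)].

Answer: [392, 392, 392, 392, 392, 392, 392, 392]
Key observation: The state at step 27, [128, 128, 128, 128, 128, 128, 128, 128], reappears at step 31: the system is in a cycle of period 4 from step 27 on.  Therefore the state at step 4442 equals the state at step 27 + ((4442 - 27) mod 4) = 30, which is [392, 392, 392, 392, 392, 392, 392, 392].

Derivation:
t=0: [186, 442, 477, 153, 212, 274, 112, 260]
t=1: [95, 92, 206, 255, 213, 196, 244, 181]
t=2: [237, 251, 171, 122, 107, 102, 97, 149]
t=3: [237, 116, 155, 266, 353, 336, 360, 328]
t=4: [211, 332, 346, 234, 143, 138, 138, 143]
t=5: [202, 128, 141, 224, 345, 419, 419, 331]
t=6: [184, 313, 331, 213, 130, 125, 126, 118]
t=7: [162, 114, 131, 196, 311, 390, 383, 282]
t=8: [350, 403, 295, 181, 117, 133, 135, 235]
t=9: [137, 135, 109, 159, 284, 396, 335, 219]
t=10: [328, 394, 398, 344, 232, 137, 130, 206]
t=11: [122, 130, 129, 137, 218, 333, 315, 189]
t=12: [291, 392, 401, 324, 205, 134, 116, 169]
t=13: [103, 133, 131, 121, 191, 304, 276, 147]
t=14: [384, 385, 395, 293, 171, 122, 231, 329]
t=15: [133, 128, 134, 103, 153, 208, 208, 138]
t=16: [405, 400, 383, 388, 317, 191, 182, 321]
t=17: [130, 126, 128, 133, 114, 73, 69, 107]
t=18: [381, 392, 395, 390, 348, 294, 288, 337]
t=19: [132, 128, 127, 130, 138, 147, 148, 140]
t=20: [405, 395, 394, 401, 416, 430, 432, 420]
t=21: [124, 126, 126, 125, 122, 119, 119, 121]
t=22: [384, 387, 388, 385, 380, 375, 375, 378]
t=23: [130, 129, 129, 129, 130, 131, 131, 131]
t=24: [398, 396, 396, 396, 398, 400, 401, 400]
t=25: [126, 126, 127, 126, 126, 126, 126, 126]
t=26: [389, 389, 390, 389, 389, 389, 389, 389]
t=27: [128, 128, 128, 128, 128, 128, 128, 128]
t=28: [394, 394, 394, 394, 394, 394, 394, 394]
t=29: [127, 127, 127, 127, 127, 127, 127, 127]
t=30: [392, 392, 392, 392, 392, 392, 392, 392]
t=31: [128, 128, 128, 128, 128, 128, 128, 128]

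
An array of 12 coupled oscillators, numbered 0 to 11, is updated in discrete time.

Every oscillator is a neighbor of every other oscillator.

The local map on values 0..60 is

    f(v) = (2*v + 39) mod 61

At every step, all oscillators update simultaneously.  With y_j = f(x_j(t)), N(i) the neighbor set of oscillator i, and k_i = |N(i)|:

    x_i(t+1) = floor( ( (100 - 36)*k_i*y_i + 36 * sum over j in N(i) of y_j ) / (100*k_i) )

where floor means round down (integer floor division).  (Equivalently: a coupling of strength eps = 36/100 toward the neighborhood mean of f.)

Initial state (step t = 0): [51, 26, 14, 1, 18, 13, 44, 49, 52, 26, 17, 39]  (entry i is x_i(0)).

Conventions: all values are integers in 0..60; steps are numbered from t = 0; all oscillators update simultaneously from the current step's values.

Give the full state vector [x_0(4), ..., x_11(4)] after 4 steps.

Simulating step by step:
t=0: [51, 26, 14, 1, 18, 13, 44, 49, 52, 26, 17, 39]
t=1: [19, 26, 11, 33, 16, 10, 11, 17, 21, 26, 15, 42]
t=2: [17, 25, 7, 34, 13, 43, 7, 14, 19, 25, 12, 8]
t=3: [17, 27, 42, 37, 12, 11, 42, 13, 19, 27, 11, 43]
t=4: [12, 24, 5, 36, 6, 5, 5, 7, 14, 24, 5, 6]

Answer: [12, 24, 5, 36, 6, 5, 5, 7, 14, 24, 5, 6]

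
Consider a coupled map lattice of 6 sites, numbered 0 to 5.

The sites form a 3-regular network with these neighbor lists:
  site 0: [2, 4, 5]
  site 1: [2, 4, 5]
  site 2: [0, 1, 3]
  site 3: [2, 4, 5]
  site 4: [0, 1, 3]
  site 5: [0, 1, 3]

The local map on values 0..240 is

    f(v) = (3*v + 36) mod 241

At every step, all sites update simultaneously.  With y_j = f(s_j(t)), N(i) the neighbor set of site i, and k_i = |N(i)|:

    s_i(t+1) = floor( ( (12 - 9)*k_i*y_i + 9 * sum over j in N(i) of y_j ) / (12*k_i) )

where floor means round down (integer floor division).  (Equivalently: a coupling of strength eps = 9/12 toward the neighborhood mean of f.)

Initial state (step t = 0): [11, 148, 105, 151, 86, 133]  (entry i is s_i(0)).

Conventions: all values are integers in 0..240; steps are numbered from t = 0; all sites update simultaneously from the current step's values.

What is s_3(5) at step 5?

Answer: s_3(5) = 116

Derivation:
t=0: [11, 148, 105, 151, 86, 133]
t=1: [106, 149, 106, 91, 92, 127]
t=2: [118, 90, 73, 107, 63, 89]
t=3: [112, 91, 86, 104, 138, 98]
t=4: [120, 104, 89, 114, 128, 98]
t=5: [121, 109, 115, 116, 144, 122]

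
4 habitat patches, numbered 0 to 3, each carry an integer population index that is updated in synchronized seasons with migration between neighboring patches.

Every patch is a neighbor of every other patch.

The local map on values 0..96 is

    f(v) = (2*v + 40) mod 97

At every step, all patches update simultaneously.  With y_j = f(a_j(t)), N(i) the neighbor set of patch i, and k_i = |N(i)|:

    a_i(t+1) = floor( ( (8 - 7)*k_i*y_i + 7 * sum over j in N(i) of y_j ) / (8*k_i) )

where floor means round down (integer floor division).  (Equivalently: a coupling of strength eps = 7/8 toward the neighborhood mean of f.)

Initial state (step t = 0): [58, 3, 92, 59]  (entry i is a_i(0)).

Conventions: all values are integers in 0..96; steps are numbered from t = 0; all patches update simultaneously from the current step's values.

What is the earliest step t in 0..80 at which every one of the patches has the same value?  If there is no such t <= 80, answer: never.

Simulating step by step:
t=0: [58, 3, 92, 59]  (not all equal)
t=1: [47, 49, 52, 47]  (not all equal)
t=2: [41, 40, 39, 41]  (not all equal)
t=3: [23, 23, 23, 23]  (all equal)

Answer: 3
Key observation: Synchronization is absorbing here: once all patches are equal they stay equal, and step 3 is the first all-equal step.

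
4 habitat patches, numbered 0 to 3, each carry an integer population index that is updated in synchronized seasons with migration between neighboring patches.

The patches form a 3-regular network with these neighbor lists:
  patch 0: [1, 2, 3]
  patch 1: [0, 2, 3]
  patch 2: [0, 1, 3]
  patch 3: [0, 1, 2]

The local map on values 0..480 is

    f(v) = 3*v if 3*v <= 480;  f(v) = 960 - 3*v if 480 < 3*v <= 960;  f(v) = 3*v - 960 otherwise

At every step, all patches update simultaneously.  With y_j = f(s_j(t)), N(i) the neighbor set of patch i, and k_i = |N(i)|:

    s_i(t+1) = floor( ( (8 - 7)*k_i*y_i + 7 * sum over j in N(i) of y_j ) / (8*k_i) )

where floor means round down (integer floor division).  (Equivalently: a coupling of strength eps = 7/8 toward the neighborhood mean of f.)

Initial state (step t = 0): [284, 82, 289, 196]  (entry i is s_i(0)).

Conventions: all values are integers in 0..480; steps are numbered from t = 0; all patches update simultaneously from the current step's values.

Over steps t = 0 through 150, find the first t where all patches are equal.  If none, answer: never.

Simulating step by step:
t=0: [284, 82, 289, 196]  (not all equal)
t=1: [220, 197, 223, 176]  (not all equal)
t=2: [356, 344, 357, 334]  (not all equal)
t=3: [79, 85, 78, 90]  (not all equal)
t=4: [251, 248, 251, 245]  (not all equal)
t=5: [214, 213, 214, 211]  (not all equal)
t=6: [321, 321, 321, 320]  (not all equal)
t=7: [2, 2, 2, 2]  (all equal)

Answer: 7
Key observation: Synchronization is absorbing here: once all patches are equal they stay equal, and step 7 is the first all-equal step.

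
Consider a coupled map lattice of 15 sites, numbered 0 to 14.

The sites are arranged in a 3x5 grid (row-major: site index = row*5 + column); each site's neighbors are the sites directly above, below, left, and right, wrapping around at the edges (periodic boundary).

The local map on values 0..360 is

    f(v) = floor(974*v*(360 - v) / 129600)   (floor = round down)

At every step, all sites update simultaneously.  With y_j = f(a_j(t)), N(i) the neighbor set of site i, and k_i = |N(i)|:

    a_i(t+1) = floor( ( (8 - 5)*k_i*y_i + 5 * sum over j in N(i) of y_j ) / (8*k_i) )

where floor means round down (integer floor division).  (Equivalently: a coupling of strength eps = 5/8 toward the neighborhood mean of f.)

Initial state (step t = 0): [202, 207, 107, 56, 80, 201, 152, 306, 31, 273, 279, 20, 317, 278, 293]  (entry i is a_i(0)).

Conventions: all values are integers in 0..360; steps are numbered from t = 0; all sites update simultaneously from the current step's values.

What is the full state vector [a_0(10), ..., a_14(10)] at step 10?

Answer: [227, 227, 227, 227, 227, 227, 227, 227, 227, 227, 227, 227, 227, 227, 227]

Derivation:
t=0: [202, 207, 107, 56, 80, 201, 152, 306, 31, 273, 279, 20, 317, 278, 293]
t=1: [216, 203, 168, 144, 170, 218, 190, 143, 122, 165, 169, 135, 124, 134, 162]
t=2: [236, 237, 235, 232, 238, 236, 236, 231, 227, 236, 236, 232, 227, 227, 239]
t=3: [218, 219, 221, 222, 218, 219, 220, 222, 223, 219, 219, 221, 224, 224, 219]
t=4: [232, 231, 230, 229, 231, 231, 231, 229, 229, 231, 231, 230, 228, 229, 231]
t=5: [223, 223, 224, 224, 223, 223, 223, 224, 224, 223, 223, 223, 225, 224, 223]
t=6: [229, 228, 228, 228, 228, 229, 228, 228, 228, 228, 229, 228, 228, 228, 228]
t=7: [225, 225, 226, 226, 225, 225, 225, 226, 226, 225, 225, 225, 226, 226, 225]
t=8: [228, 227, 227, 227, 227, 228, 227, 227, 227, 227, 228, 227, 227, 227, 227]
t=9: [226, 226, 226, 226, 226, 226, 226, 226, 226, 226, 226, 226, 226, 226, 226]
t=10: [227, 227, 227, 227, 227, 227, 227, 227, 227, 227, 227, 227, 227, 227, 227]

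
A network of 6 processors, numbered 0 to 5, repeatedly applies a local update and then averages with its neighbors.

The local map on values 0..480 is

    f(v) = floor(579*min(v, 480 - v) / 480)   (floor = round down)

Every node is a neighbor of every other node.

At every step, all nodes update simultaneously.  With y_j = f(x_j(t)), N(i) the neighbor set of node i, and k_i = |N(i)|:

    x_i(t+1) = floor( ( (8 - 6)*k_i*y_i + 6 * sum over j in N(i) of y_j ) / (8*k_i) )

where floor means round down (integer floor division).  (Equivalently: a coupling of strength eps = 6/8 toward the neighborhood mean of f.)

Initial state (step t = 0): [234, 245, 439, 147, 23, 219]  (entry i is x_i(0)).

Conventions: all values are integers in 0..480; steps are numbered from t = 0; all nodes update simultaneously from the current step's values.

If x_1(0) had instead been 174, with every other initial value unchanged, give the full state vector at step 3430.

Simulating step by step:
t=0: [234, 174, 439, 147, 23, 219]
t=1: [179, 172, 156, 168, 153, 177]
t=2: [202, 202, 200, 201, 199, 202]
t=3: [242, 242, 241, 242, 241, 242]
t=4: [287, 287, 287, 287, 287, 287]
t=5: [232, 232, 232, 232, 232, 232]
t=6: [279, 279, 279, 279, 279, 279]
t=7: [242, 242, 242, 242, 242, 242]
t=8: [287, 287, 287, 287, 287, 287]

Answer: [279, 279, 279, 279, 279, 279]
Key observation: The state at step 4, [287, 287, 287, 287, 287, 287], reappears at step 8: the system is in a cycle of period 4 from step 4 on.  Therefore the state at step 3430 equals the state at step 4 + ((3430 - 4) mod 4) = 6, which is [279, 279, 279, 279, 279, 279].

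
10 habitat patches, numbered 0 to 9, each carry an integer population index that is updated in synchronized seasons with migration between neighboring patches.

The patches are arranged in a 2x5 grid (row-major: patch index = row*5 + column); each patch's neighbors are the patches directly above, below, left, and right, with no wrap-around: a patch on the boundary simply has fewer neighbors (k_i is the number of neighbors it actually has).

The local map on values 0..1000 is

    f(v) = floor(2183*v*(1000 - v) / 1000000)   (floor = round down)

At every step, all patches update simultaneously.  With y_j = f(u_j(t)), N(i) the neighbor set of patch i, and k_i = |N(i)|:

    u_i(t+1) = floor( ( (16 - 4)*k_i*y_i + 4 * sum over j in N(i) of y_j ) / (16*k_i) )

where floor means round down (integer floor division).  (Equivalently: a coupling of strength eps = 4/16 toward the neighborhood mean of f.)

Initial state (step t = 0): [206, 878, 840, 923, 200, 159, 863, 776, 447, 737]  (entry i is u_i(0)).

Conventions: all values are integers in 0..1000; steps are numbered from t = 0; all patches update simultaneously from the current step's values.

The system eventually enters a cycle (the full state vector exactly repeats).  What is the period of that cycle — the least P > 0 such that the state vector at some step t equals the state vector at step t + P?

Simulating step by step:
t=0: [206, 878, 840, 923, 200, 159, 863, 776, 447, 737]
t=1: [333, 250, 283, 214, 334, 295, 268, 375, 484, 428]
t=2: [470, 419, 438, 397, 476, 454, 435, 501, 526, 529]
t=3: [541, 532, 535, 526, 541, 540, 536, 543, 542, 543]
t=4: [542, 542, 542, 543, 542, 542, 542, 541, 541, 541]
t=5: [541, 541, 541, 541, 541, 541, 541, 541, 541, 541]
t=6: [542, 542, 542, 542, 542, 542, 542, 542, 542, 542]
t=7: [541, 541, 541, 541, 541, 541, 541, 541, 541, 541]

Answer: 2
Key observation: The state at step 5, [541, 541, 541, 541, 541, 541, 541, 541, 541, 541], reappears at step 7 — and no state repeats earlier — so the cycle the system enters has period 2.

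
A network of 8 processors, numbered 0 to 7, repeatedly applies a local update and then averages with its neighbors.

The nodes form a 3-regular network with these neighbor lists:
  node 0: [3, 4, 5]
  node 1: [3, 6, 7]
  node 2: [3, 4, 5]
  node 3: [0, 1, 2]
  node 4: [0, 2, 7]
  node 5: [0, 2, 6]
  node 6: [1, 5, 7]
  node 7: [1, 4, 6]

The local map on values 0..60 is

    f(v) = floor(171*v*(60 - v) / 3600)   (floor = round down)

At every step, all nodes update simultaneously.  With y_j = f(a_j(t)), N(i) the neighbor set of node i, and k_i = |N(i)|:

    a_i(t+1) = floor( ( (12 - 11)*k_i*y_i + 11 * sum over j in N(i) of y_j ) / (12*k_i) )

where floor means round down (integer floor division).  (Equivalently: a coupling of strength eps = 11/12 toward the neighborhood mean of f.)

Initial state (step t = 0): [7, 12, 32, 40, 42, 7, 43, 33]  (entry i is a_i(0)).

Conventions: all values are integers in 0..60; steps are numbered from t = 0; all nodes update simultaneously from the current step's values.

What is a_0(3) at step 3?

Simulating step by step:
t=0: [7, 12, 32, 40, 42, 7, 43, 33]
t=1: [28, 37, 31, 29, 33, 29, 29, 32]
t=2: [42, 41, 42, 41, 42, 42, 41, 41]
t=3: [35, 37, 35, 35, 35, 35, 36, 36]

Answer: a_0(3) = 35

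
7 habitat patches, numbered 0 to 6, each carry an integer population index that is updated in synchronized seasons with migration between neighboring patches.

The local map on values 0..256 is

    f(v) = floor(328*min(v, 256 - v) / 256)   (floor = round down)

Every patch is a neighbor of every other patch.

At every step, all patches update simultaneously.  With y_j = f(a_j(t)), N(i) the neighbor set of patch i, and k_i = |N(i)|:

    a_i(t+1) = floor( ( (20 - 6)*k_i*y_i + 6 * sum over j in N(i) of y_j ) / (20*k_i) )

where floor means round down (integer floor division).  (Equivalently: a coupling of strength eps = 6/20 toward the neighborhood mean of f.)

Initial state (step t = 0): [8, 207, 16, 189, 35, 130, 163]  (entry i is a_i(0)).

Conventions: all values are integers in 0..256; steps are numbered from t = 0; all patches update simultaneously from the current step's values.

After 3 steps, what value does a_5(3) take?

Answer: a_5(3) = 138

Derivation:
t=0: [8, 207, 16, 189, 35, 130, 163]
t=1: [31, 65, 38, 80, 53, 129, 102]
t=2: [56, 85, 62, 97, 75, 136, 116]
t=3: [85, 109, 90, 119, 101, 138, 135]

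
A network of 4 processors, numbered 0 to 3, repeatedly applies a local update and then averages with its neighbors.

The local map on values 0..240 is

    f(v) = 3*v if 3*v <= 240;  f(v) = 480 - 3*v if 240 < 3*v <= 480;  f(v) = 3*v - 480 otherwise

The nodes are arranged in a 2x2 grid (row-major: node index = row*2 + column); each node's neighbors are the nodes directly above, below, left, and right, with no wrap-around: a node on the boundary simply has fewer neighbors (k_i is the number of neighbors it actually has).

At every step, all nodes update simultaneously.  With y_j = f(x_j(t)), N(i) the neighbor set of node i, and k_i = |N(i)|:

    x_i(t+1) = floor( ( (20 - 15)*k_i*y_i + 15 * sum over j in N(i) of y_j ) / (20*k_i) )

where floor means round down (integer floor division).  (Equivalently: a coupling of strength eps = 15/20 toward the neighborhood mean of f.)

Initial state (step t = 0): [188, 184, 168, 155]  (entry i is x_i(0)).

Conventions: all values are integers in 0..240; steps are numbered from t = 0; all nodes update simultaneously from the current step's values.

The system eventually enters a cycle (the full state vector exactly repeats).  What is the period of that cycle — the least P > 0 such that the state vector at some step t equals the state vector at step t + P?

Simulating step by step:
t=0: [188, 184, 168, 155]
t=1: [57, 55, 43, 39]
t=2: [153, 149, 140, 139]
t=3: [40, 39, 46, 50]
t=4: [125, 130, 135, 133]
t=5: [88, 92, 88, 82]
t=6: [211, 219, 222, 216]
t=7: [174, 164, 166, 178]
t=8: [21, 39, 40, 24]
t=9: [104, 79, 80, 106]
t=10: [220, 183, 183, 219]
t=11: [96, 151, 151, 96]
t=12: [68, 150, 150, 68]
t=13: [73, 160, 160, 73]
t=14: [54, 164, 164, 54]
t=15: [49, 124, 124, 49]
t=16: [117, 137, 137, 117]
t=17: [84, 114, 114, 84]
t=18: [160, 205, 205, 160]
t=19: [101, 33, 33, 101]
t=20: [118, 157, 157, 118]
t=21: [38, 96, 96, 38]
t=22: [172, 133, 133, 172]
t=23: [69, 47, 47, 69]
t=24: [157, 190, 190, 157]
t=25: [69, 29, 29, 69]
t=26: [117, 177, 177, 117]
t=27: [70, 109, 109, 70]
t=28: [167, 195, 195, 167]
t=29: [84, 42, 42, 84]
t=30: [151, 202, 202, 151]
t=31: [101, 51, 51, 101]
t=32: [159, 171, 171, 159]
t=33: [25, 10, 10, 25]
t=34: [41, 63, 63, 41]
t=35: [172, 139, 139, 172]
t=36: [56, 42, 42, 56]
t=37: [136, 157, 157, 136]
t=38: [24, 56, 56, 24]
t=39: [144, 96, 96, 144]
t=40: [156, 84, 84, 156]
t=41: [174, 66, 66, 174]
t=42: [159, 81, 81, 159]
t=43: [178, 61, 61, 178]
t=44: [150, 86, 86, 150]
t=45: [174, 78, 78, 174]
t=46: [186, 90, 90, 186]
t=47: [177, 111, 111, 177]
t=48: [123, 75, 75, 123]
t=49: [196, 139, 139, 196]
t=50: [74, 96, 96, 74]
t=51: [199, 214, 214, 199]
t=52: [150, 128, 128, 150]
t=53: [79, 46, 46, 79]
t=54: [162, 212, 212, 162]
t=55: [118, 43, 43, 118]
t=56: [128, 126, 126, 128]
t=57: [100, 97, 97, 100]
t=58: [186, 182, 182, 186]
t=59: [69, 75, 75, 69]
t=60: [220, 211, 211, 220]
t=61: [159, 173, 173, 159]
t=62: [30, 12, 12, 30]
t=63: [49, 76, 76, 49]
t=64: [207, 167, 167, 207]
t=65: [51, 111, 111, 51]
t=66: [148, 151, 151, 148]
t=67: [29, 33, 33, 29]
t=68: [96, 90, 90, 96]
t=69: [205, 196, 196, 205]
t=70: [114, 128, 128, 114]
t=71: [106, 127, 127, 106]
t=72: [114, 146, 146, 114]
t=73: [66, 114, 114, 66]
t=74: [153, 183, 183, 153]
t=75: [57, 33, 33, 57]
t=76: [117, 153, 153, 117]
t=77: [48, 102, 102, 48]
t=78: [166, 151, 151, 166]
t=79: [24, 20, 20, 24]
t=80: [63, 69, 69, 63]
t=81: [202, 193, 193, 202]
t=82: [105, 119, 119, 105]
t=83: [133, 154, 154, 133]
t=84: [33, 65, 65, 33]
t=85: [171, 123, 123, 171]
t=86: [91, 52, 52, 91]
t=87: [168, 194, 194, 168]
t=88: [82, 43, 43, 82]
t=89: [155, 207, 207, 155]
t=90: [109, 46, 46, 109]
t=91: [141, 149, 149, 141]
t=92: [39, 51, 51, 39]
t=93: [144, 126, 126, 144]
t=94: [88, 61, 61, 88]
t=95: [191, 207, 207, 191]
t=96: [129, 105, 105, 129]
t=97: [147, 111, 111, 147]
t=98: [120, 66, 66, 120]
t=99: [178, 139, 139, 178]
t=100: [60, 56, 56, 60]
t=101: [171, 177, 177, 171]
t=102: [46, 37, 37, 46]
t=103: [117, 131, 131, 117]
t=104: [97, 118, 118, 97]
t=105: [141, 173, 173, 141]
t=106: [43, 52, 52, 43]
t=107: [149, 135, 135, 149]
t=108: [64, 43, 43, 64]
t=109: [144, 176, 176, 144]
t=110: [48, 48, 48, 48]
t=111: [144, 144, 144, 144]
t=112: [48, 48, 48, 48]

Answer: 2
Key observation: The state at step 110, [48, 48, 48, 48], reappears at step 112 — and no state repeats earlier — so the cycle the system enters has period 2.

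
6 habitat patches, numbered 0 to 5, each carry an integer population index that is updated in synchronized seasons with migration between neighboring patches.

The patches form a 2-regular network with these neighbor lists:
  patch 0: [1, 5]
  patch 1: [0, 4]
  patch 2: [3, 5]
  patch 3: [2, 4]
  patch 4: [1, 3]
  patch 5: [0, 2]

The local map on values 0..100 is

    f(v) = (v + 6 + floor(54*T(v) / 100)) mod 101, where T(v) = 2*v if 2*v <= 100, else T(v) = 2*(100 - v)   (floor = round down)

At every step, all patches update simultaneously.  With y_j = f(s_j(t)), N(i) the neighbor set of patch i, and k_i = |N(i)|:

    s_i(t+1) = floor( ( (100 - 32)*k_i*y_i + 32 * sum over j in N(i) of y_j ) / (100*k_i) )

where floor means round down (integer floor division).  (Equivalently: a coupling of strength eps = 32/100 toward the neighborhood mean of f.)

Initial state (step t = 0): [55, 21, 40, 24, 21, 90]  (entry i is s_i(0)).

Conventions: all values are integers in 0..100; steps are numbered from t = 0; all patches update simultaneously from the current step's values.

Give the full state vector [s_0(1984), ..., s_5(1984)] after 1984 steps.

Simulating step by step:
t=0: [55, 21, 40, 24, 21, 90]
t=1: [14, 42, 70, 59, 49, 18]
t=2: [45, 69, 12, 7, 20, 35]
t=3: [80, 28, 36, 25, 36, 73]
t=4: [15, 57, 64, 65, 73, 18]
t=5: [33, 12, 12, 7, 7, 36]
t=6: [67, 35, 36, 21, 21, 71]
t=7: [18, 62, 63, 53, 53, 18]
t=8: [37, 13, 12, 7, 8, 37]
t=9: [74, 39, 36, 21, 23, 73]
t=10: [19, 68, 63, 54, 57, 18]
t=11: [38, 13, 12, 7, 7, 37]
t=12: [76, 39, 36, 21, 22, 74]
t=13: [19, 68, 63, 54, 56, 18]
t=14: [38, 13, 12, 7, 7, 37]

Answer: [19, 68, 63, 54, 56, 18]
Key observation: The state at step 11, [38, 13, 12, 7, 7, 37], reappears at step 14: the system is in a cycle of period 3 from step 11 on.  Therefore the state at step 1984 equals the state at step 11 + ((1984 - 11) mod 3) = 13, which is [19, 68, 63, 54, 56, 18].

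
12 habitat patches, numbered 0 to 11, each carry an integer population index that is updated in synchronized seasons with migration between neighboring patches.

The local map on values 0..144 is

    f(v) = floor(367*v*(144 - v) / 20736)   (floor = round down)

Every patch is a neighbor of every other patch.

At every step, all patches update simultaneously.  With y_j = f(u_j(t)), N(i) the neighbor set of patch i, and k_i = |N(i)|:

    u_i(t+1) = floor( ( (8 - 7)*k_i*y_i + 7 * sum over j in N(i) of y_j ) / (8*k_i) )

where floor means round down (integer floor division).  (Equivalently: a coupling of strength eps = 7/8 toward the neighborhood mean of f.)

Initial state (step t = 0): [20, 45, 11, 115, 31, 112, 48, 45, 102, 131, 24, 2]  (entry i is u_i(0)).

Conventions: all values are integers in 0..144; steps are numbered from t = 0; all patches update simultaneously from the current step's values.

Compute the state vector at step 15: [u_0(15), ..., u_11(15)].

Simulating step by step:
t=0: [20, 45, 11, 115, 31, 112, 48, 45, 102, 131, 24, 2]
t=1: [53, 55, 52, 54, 54, 54, 55, 55, 54, 52, 53, 51]
t=2: [85, 85, 85, 85, 85, 85, 85, 85, 85, 85, 85, 85]
t=3: [88, 88, 88, 88, 88, 88, 88, 88, 88, 88, 88, 88]
t=4: [87, 87, 87, 87, 87, 87, 87, 87, 87, 87, 87, 87]
t=5: [87, 87, 87, 87, 87, 87, 87, 87, 87, 87, 87, 87]
t=6: [87, 87, 87, 87, 87, 87, 87, 87, 87, 87, 87, 87]
t=7: [87, 87, 87, 87, 87, 87, 87, 87, 87, 87, 87, 87]
t=8: [87, 87, 87, 87, 87, 87, 87, 87, 87, 87, 87, 87]
t=9: [87, 87, 87, 87, 87, 87, 87, 87, 87, 87, 87, 87]
t=10: [87, 87, 87, 87, 87, 87, 87, 87, 87, 87, 87, 87]
t=11: [87, 87, 87, 87, 87, 87, 87, 87, 87, 87, 87, 87]
t=12: [87, 87, 87, 87, 87, 87, 87, 87, 87, 87, 87, 87]
t=13: [87, 87, 87, 87, 87, 87, 87, 87, 87, 87, 87, 87]
t=14: [87, 87, 87, 87, 87, 87, 87, 87, 87, 87, 87, 87]
t=15: [87, 87, 87, 87, 87, 87, 87, 87, 87, 87, 87, 87]

Answer: [87, 87, 87, 87, 87, 87, 87, 87, 87, 87, 87, 87]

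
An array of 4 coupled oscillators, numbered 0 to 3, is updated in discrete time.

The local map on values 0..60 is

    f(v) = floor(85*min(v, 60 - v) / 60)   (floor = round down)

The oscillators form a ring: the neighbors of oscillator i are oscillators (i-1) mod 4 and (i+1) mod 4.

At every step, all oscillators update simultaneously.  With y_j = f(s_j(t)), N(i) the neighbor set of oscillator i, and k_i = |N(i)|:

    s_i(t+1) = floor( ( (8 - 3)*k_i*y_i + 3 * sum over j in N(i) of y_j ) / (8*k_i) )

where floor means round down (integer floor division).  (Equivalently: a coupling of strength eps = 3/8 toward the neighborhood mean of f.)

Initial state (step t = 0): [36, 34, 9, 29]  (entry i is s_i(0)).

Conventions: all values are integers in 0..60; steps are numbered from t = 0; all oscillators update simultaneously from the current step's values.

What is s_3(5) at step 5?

Simulating step by step:
t=0: [36, 34, 9, 29]
t=1: [35, 31, 21, 34]
t=2: [36, 37, 32, 34]
t=3: [34, 33, 37, 36]
t=4: [36, 36, 33, 34]
t=5: [34, 34, 36, 36]

Answer: s_3(5) = 36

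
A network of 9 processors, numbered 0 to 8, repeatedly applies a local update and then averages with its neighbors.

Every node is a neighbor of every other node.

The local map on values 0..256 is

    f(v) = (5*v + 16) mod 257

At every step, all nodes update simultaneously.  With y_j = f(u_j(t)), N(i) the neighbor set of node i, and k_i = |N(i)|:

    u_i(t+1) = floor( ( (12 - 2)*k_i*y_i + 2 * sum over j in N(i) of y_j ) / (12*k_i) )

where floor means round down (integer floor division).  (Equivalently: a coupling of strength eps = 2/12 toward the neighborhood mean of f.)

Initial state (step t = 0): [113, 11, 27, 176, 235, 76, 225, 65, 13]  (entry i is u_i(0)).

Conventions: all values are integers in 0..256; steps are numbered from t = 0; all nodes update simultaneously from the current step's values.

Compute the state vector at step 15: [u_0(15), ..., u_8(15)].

Answer: [226, 175, 122, 51, 53, 205, 106, 53, 226]

Derivation:
t=0: [113, 11, 27, 176, 235, 76, 225, 65, 13]
t=1: [75, 78, 143, 122, 153, 133, 112, 88, 86]
t=2: [134, 146, 202, 116, 33, 161, 76, 187, 179]
t=3: [169, 218, 237, 96, 176, 70, 142, 176, 143]
t=4: [101, 91, 169, 222, 130, 117, 200, 130, 204]
t=5: [27, 195, 95, 101, 145, 92, 221, 145, 28]
t=6: [154, 210, 222, 37, 216, 209, 107, 216, 158]
t=7: [24, 43, 91, 175, 67, 39, 42, 67, 40]
t=8: [142, 219, 206, 129, 108, 203, 215, 108, 207]
t=9: [185, 80, 27, 132, 47, 15, 64, 47, 31]
t=10: [169, 160, 153, 162, 234, 104, 95, 234, 169]
t=11: [91, 54, 26, 62, 146, 35, 208, 146, 91]
t=12: [202, 51, 146, 84, 216, 183, 50, 216, 202]
t=13: [233, 37, 214, 171, 81, 155, 33, 81, 233]
t=14: [149, 188, 72, 106, 158, 41, 171, 158, 149]
t=15: [226, 175, 122, 51, 53, 205, 106, 53, 226]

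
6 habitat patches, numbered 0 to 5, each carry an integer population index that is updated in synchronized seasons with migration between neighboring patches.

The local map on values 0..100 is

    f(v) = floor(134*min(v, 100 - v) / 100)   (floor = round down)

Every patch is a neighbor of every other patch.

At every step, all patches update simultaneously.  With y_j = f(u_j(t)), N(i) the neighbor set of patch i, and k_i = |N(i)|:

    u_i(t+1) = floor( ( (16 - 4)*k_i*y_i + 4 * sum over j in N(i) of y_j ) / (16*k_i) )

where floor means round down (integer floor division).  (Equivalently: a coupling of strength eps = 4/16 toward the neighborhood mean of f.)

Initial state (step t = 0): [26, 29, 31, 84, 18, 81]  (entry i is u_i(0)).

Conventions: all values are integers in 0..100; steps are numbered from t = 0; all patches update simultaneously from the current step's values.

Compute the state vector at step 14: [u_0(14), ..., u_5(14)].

Answer: [64, 64, 64, 64, 64, 64]

Derivation:
t=0: [26, 29, 31, 84, 18, 81]
t=1: [32, 35, 37, 23, 25, 26]
t=2: [41, 43, 46, 32, 34, 35]
t=3: [53, 55, 57, 44, 46, 47]
t=4: [61, 60, 57, 58, 60, 61]
t=5: [52, 53, 56, 55, 53, 52]
t=6: [63, 61, 59, 60, 61, 63]
t=7: [49, 51, 53, 52, 51, 49]
t=8: [64, 64, 62, 64, 64, 64]
t=9: [48, 48, 49, 48, 48, 48]
t=10: [64, 64, 64, 64, 64, 64]
t=11: [48, 48, 48, 48, 48, 48]
t=12: [64, 64, 64, 64, 64, 64]
t=13: [48, 48, 48, 48, 48, 48]
t=14: [64, 64, 64, 64, 64, 64]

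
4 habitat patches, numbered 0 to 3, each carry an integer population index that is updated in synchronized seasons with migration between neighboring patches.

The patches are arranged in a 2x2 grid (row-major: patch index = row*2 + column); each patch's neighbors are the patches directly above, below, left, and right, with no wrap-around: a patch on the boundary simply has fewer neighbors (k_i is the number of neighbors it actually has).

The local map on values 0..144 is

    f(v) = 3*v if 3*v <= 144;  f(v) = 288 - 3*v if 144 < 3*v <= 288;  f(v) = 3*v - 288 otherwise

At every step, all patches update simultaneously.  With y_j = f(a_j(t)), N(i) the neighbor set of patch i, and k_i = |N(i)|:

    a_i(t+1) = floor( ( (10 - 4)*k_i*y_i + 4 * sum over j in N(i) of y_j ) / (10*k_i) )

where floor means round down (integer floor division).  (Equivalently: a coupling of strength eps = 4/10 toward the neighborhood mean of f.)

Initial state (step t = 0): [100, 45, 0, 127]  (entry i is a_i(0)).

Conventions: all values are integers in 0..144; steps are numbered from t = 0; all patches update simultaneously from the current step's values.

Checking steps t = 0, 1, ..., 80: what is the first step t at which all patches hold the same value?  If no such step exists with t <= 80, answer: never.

Simulating step by step:
t=0: [100, 45, 0, 127]  (not all equal)
t=1: [34, 102, 21, 82]  (not all equal)
t=2: [77, 39, 66, 41]  (not all equal)
t=3: [75, 106, 90, 115]  (not all equal)
t=4: [47, 42, 34, 43]  (not all equal)
t=5: [130, 129, 115, 123]  (not all equal)
t=6: [92, 96, 70, 79]  (not all equal)
t=7: [22, 12, 59, 46]  (not all equal)
t=8: [69, 62, 107, 112]  (not all equal)
t=9: [75, 87, 45, 55]  (not all equal)
t=10: [70, 53, 118, 106]  (not all equal)
t=11: [85, 99, 61, 57]  (not all equal)
t=12: [42, 35, 93, 93]  (not all equal)
t=13: [98, 90, 32, 28]  (not all equal)
t=14: [26, 28, 75, 73]  (not all equal)
t=15: [76, 79, 67, 70]  (not all equal)
t=16: [63, 58, 79, 74]  (not all equal)
t=17: [92, 101, 63, 72]  (not all equal)
t=18: [30, 25, 76, 66]  (not all equal)
t=19: [81, 81, 72, 81]  (not all equal)
t=20: [50, 45, 61, 50]  (not all equal)
t=21: [130, 136, 118, 130]  (not all equal)
t=22: [98, 112, 80, 98]  (not all equal)
t=23: [22, 31, 31, 22]  (not all equal)
t=24: [76, 82, 82, 76]  (not all equal)
t=25: [52, 49, 49, 52]  (not all equal)
t=26: [135, 137, 137, 135]  (not all equal)
t=27: [119, 120, 120, 119]  (not all equal)
t=28: [70, 70, 70, 70]  (all equal)

Answer: 28
Key observation: Synchronization is absorbing here: once all patches are equal they stay equal, and step 28 is the first all-equal step.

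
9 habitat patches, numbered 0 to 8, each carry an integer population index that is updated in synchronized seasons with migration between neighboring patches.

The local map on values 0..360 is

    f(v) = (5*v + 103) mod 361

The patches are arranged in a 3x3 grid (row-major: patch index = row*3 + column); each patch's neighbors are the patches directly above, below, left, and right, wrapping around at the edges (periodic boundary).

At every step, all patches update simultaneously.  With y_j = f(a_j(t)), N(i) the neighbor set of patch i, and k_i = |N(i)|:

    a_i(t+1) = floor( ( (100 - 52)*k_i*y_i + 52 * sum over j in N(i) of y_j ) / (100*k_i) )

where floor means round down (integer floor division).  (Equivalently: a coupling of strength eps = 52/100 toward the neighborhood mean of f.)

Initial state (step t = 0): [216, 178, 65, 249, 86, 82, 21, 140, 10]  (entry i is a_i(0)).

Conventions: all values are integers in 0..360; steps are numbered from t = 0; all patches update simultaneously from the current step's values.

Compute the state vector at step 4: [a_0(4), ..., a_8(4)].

Simulating step by step:
t=0: [216, 178, 65, 249, 86, 82, 21, 140, 10]
t=1: [153, 184, 120, 209, 182, 158, 177, 143, 139]
t=2: [196, 258, 254, 144, 221, 182, 177, 167, 150]
t=3: [125, 230, 234, 137, 179, 223, 185, 211, 201]
t=4: [98, 152, 134, 125, 190, 137, 169, 137, 103]

Answer: [98, 152, 134, 125, 190, 137, 169, 137, 103]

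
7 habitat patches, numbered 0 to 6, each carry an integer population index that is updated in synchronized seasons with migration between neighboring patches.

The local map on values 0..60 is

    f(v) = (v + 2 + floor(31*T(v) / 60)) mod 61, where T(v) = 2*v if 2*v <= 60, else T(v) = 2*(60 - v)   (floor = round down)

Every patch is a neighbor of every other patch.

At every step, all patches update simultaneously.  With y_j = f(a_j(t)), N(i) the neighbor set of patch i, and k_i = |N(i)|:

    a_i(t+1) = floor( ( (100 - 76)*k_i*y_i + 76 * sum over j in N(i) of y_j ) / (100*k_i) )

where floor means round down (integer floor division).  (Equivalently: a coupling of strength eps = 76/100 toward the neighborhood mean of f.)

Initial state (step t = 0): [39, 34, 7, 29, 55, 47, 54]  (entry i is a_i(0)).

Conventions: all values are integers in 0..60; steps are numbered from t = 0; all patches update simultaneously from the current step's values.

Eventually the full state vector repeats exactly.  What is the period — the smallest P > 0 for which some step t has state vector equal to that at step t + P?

Answer: 5
Key observation: The state at step 4, [1, 1, 1, 1, 1, 1, 1], reappears at step 9 — and no state repeats earlier — so the cycle the system enters has period 5.

Derivation:
t=0: [39, 34, 7, 29, 55, 47, 54]
t=1: [10, 10, 12, 17, 10, 10, 10]
t=2: [24, 24, 24, 25, 24, 24, 24]
t=3: [50, 50, 50, 50, 50, 50, 50]
t=4: [1, 1, 1, 1, 1, 1, 1]
t=5: [4, 4, 4, 4, 4, 4, 4]
t=6: [10, 10, 10, 10, 10, 10, 10]
t=7: [22, 22, 22, 22, 22, 22, 22]
t=8: [46, 46, 46, 46, 46, 46, 46]
t=9: [1, 1, 1, 1, 1, 1, 1]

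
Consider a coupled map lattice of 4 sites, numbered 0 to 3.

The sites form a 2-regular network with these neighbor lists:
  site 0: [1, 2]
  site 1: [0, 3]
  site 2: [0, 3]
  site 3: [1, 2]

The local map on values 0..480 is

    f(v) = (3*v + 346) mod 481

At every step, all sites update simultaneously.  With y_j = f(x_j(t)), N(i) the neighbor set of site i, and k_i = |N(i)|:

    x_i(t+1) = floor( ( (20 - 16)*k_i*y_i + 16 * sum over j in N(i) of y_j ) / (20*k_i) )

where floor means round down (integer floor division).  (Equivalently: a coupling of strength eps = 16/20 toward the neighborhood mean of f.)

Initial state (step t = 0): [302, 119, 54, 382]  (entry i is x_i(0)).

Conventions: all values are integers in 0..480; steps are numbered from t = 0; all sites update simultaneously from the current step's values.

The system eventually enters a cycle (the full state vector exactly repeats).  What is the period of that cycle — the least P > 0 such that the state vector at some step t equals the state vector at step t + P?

Answer: 18
Key observation: The state at step 67, [82, 82, 82, 82], reappears at step 85 — and no state repeats earlier — so the cycle the system enters has period 18.

Derivation:
t=0: [302, 119, 54, 382]
t=1: [157, 180, 141, 109]
t=2: [344, 292, 268, 315]
t=3: [262, 350, 335, 245]
t=4: [363, 202, 193, 353]
t=5: [460, 460, 455, 454]
t=6: [277, 275, 272, 273]
t=7: [206, 209, 207, 204]
t=8: [6, 193, 192, 101]
t=9: [426, 301, 301, 387]
t=10: [265, 155, 155, 242]
t=11: [299, 181, 181, 286]
t=12: [382, 290, 290, 374]
t=13: [213, 80, 80, 208]
t=14: [88, 33, 33, 85]
t=15: [381, 188, 188, 380]
t=16: [352, 121, 121, 351]
t=17: [270, 396, 396, 269]
t=18: [111, 172, 172, 111]
t=19: [344, 234, 234, 344]
t=20: [152, 350, 350, 152]
t=21: [411, 343, 343, 411]
t=22: [357, 191, 191, 357]
t=23: [441, 451, 451, 441]
t=24: [250, 232, 232, 250]
t=25: [90, 123, 123, 90]
t=26: [214, 154, 154, 214]
t=27: [266, 86, 86, 266]
t=28: [134, 170, 170, 134]
t=29: [353, 288, 288, 353]
t=30: [287, 404, 404, 287]
t=31: [141, 219, 219, 141]
t=32: [90, 238, 238, 90]
t=33: [105, 127, 127, 105]
t=34: [232, 193, 193, 232]
t=35: [371, 152, 152, 371]
t=36: [260, 77, 77, 260]
t=37: [109, 150, 150, 109]
t=38: [290, 216, 216, 290]
t=39: [76, 209, 209, 76]
t=40: [27, 76, 76, 27]
t=41: [159, 360, 360, 159]
t=42: [439, 366, 366, 439]
t=43: [44, 176, 176, 44]
t=44: [410, 461, 461, 410]
t=45: [255, 163, 163, 255]
t=46: [313, 190, 190, 313]
t=47: [412, 345, 345, 412]
t=48: [363, 195, 195, 363]
t=49: [454, 468, 468, 454]
t=50: [298, 273, 273, 298]
t=51: [218, 263, 263, 218]
t=52: [146, 65, 65, 146]
t=53: [108, 254, 254, 108]
t=54: [154, 180, 180, 154]
t=55: [389, 342, 342, 389]
t=56: [342, 138, 138, 342]
t=57: [305, 383, 383, 305]
t=58: [101, 249, 249, 101]
t=59: [138, 160, 160, 138]
t=60: [331, 292, 292, 331]
t=61: [283, 353, 353, 283]
t=62: [401, 275, 275, 401]
t=63: [188, 126, 126, 188]
t=64: [280, 391, 391, 280]
t=65: [105, 194, 194, 105]
t=66: [393, 233, 233, 393]
t=67: [82, 82, 82, 82]
t=68: [111, 111, 111, 111]
t=69: [198, 198, 198, 198]
t=70: [459, 459, 459, 459]
t=71: [280, 280, 280, 280]
t=72: [224, 224, 224, 224]
t=73: [56, 56, 56, 56]
t=74: [33, 33, 33, 33]
t=75: [445, 445, 445, 445]
t=76: [238, 238, 238, 238]
t=77: [98, 98, 98, 98]
t=78: [159, 159, 159, 159]
t=79: [342, 342, 342, 342]
t=80: [410, 410, 410, 410]
t=81: [133, 133, 133, 133]
t=82: [264, 264, 264, 264]
t=83: [176, 176, 176, 176]
t=84: [393, 393, 393, 393]
t=85: [82, 82, 82, 82]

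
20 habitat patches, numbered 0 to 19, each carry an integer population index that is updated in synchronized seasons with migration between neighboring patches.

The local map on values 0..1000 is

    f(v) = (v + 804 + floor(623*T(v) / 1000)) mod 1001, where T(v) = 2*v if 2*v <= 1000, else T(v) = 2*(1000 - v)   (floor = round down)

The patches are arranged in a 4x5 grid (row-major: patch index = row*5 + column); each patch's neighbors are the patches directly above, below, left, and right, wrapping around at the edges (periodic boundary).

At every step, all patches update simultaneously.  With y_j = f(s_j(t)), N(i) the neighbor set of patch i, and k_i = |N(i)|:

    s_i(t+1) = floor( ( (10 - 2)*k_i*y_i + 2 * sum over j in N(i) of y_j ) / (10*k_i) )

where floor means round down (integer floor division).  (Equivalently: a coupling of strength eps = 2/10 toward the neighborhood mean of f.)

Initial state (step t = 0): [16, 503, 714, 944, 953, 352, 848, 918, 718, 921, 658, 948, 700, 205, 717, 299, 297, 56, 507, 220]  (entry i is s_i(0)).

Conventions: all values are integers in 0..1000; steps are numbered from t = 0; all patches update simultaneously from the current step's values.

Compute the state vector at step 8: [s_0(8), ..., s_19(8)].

Answer: [841, 842, 841, 841, 841, 842, 842, 841, 841, 841, 841, 841, 841, 841, 841, 841, 842, 841, 841, 841]

Derivation:
t=0: [16, 503, 714, 944, 953, 352, 848, 918, 718, 921, 658, 948, 700, 205, 717, 299, 297, 56, 507, 220]
t=1: [811, 891, 873, 826, 789, 643, 829, 831, 833, 815, 847, 805, 842, 387, 811, 503, 533, 900, 854, 391]
t=2: [854, 835, 834, 844, 844, 881, 846, 843, 835, 850, 847, 852, 832, 706, 831, 904, 905, 833, 821, 718]
t=3: [837, 841, 842, 841, 842, 833, 839, 841, 844, 839, 839, 838, 845, 868, 846, 829, 828, 843, 849, 865]
t=4: [843, 842, 841, 841, 840, 843, 842, 841, 840, 841, 842, 842, 840, 836, 839, 844, 844, 841, 839, 837]
t=5: [841, 841, 841, 842, 842, 841, 841, 841, 842, 841, 841, 841, 842, 842, 842, 841, 841, 841, 842, 842]
t=6: [841, 842, 841, 841, 841, 842, 842, 841, 841, 841, 841, 841, 841, 841, 841, 841, 842, 841, 841, 841]
t=7: [841, 841, 841, 842, 842, 841, 841, 841, 842, 841, 841, 841, 842, 842, 842, 841, 841, 841, 842, 842]
t=8: [841, 842, 841, 841, 841, 842, 842, 841, 841, 841, 841, 841, 841, 841, 841, 841, 842, 841, 841, 841]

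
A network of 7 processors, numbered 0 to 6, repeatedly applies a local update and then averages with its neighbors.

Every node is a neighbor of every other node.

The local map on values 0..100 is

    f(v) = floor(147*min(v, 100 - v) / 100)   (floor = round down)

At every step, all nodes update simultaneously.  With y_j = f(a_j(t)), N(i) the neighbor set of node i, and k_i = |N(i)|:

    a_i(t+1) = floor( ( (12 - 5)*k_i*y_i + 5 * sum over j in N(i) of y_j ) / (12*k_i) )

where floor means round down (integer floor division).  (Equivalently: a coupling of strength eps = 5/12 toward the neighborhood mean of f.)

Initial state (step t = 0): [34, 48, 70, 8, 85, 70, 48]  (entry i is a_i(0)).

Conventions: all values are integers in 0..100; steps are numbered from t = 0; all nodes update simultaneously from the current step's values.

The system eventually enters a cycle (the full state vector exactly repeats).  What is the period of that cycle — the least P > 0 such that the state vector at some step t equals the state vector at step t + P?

Answer: 4
Key observation: The state at step 23, [70, 70, 70, 70, 70, 70, 70], reappears at step 27 — and no state repeats earlier — so the cycle the system enters has period 4.

Derivation:
t=0: [34, 48, 70, 8, 85, 70, 48]
t=1: [46, 57, 44, 27, 32, 44, 57]
t=2: [62, 60, 61, 48, 52, 61, 60]
t=3: [57, 59, 58, 65, 65, 58, 59]
t=4: [60, 59, 59, 54, 54, 59, 59]
t=5: [59, 60, 60, 64, 64, 60, 60]
t=6: [58, 57, 57, 54, 54, 57, 57]
t=7: [62, 63, 63, 65, 65, 63, 63]
t=8: [54, 53, 53, 52, 52, 53, 53]
t=9: [67, 69, 69, 69, 69, 69, 69]
t=10: [46, 45, 45, 45, 45, 45, 45]
t=11: [66, 66, 66, 66, 66, 66, 66]
t=12: [49, 49, 49, 49, 49, 49, 49]
t=13: [72, 72, 72, 72, 72, 72, 72]
t=14: [41, 41, 41, 41, 41, 41, 41]
t=15: [60, 60, 60, 60, 60, 60, 60]
t=16: [58, 58, 58, 58, 58, 58, 58]
t=17: [61, 61, 61, 61, 61, 61, 61]
t=18: [57, 57, 57, 57, 57, 57, 57]
t=19: [63, 63, 63, 63, 63, 63, 63]
t=20: [54, 54, 54, 54, 54, 54, 54]
t=21: [67, 67, 67, 67, 67, 67, 67]
t=22: [48, 48, 48, 48, 48, 48, 48]
t=23: [70, 70, 70, 70, 70, 70, 70]
t=24: [44, 44, 44, 44, 44, 44, 44]
t=25: [64, 64, 64, 64, 64, 64, 64]
t=26: [52, 52, 52, 52, 52, 52, 52]
t=27: [70, 70, 70, 70, 70, 70, 70]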